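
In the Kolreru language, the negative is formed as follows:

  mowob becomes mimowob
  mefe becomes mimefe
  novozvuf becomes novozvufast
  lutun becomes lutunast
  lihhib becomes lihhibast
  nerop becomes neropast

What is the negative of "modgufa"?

"modgufa" begins with m-. The stems beginning with m- (mowob → mimowob, mefe → mimefe) add the prefix mi-.
The other pattern: stems beginning with l- or n- add -ast.
So modgufa → mimodgufa.

mimodgufa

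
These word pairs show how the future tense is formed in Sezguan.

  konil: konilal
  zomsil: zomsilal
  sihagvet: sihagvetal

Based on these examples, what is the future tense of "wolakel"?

Every pair shown (konil → konilal, zomsil → zomsilal, sihagvet → sihagvetal) follows the same rule: add -al.
So wolakel → wolakelal.

wolakelal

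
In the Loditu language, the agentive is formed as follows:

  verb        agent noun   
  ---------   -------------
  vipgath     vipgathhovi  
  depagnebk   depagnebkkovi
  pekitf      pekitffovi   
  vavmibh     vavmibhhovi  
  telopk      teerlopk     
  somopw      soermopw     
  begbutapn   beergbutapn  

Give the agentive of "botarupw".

boertarupw

telopk and depagnebk both end in -k yet inflect differently (teerlopk, depagnebkkovi), so the final letter is not what conditions the rule; the second-to-last letter is.
"botarupw" has second-to-last letter 'p'. The stems whose second-to-last letter is 'p' (telopk → teerlopk, begbutapn → beergbutapn, somopw → soermopw) insert -er- after the first vowel.
The other pattern: stems whose second-to-last letter is 'b' or 't' double the final consonant and add -ovi.
So botarupw → boertarupw.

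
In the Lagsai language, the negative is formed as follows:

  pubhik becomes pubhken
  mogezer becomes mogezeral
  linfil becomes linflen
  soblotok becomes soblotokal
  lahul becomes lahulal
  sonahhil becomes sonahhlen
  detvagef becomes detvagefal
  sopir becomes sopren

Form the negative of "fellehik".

sopir and mogezer both end in -r yet inflect differently (sopren, mogezeral), so the final letter is not what conditions the rule; the last vowel is.
"fellehik" has last vowel 'i'. The stems whose last vowel is 'i' (linfil → linflen, sonahhil → sonahhlen, sopir → sopren) delete the last vowel and add -en.
The other pattern: stems whose last vowel is 'e', 'o' or 'u' add -al.
So fellehik → fellehken.

fellehken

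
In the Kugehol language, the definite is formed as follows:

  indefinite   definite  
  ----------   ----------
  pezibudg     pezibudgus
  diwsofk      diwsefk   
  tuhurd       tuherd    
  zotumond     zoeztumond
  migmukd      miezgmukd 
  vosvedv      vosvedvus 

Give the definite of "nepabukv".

neezpabukv

migmukd and tuhurd both end in -d yet inflect differently (miezgmukd, tuherd), so the final letter is not what conditions the rule; the second-to-last letter is.
"nepabukv" has second-to-last letter 'k'. The one such stem in the data (migmukd → miezgmukd) inserts -ez- after the first vowel (as does zotumond), so the same rule applies.
The other patterns: stems whose second-to-last letter is 'd' add -us; stems whose second-to-last letter is 'f' or 'r' change the last vowel to 'e'.
So nepabukv → neezpabukv.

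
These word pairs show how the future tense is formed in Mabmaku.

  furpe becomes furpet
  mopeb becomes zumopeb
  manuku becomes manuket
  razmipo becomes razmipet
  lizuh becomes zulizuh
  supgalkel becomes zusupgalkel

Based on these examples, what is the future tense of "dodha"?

"dodha" ends in a vowel. The stems ending in a vowel (manuku → manuket, razmipo → razmipet, furpe → furpet) drop the final letter and add -et.
The other pattern: stems ending in a consonant add the prefix zu-.
So dodha → dodhet.

dodhet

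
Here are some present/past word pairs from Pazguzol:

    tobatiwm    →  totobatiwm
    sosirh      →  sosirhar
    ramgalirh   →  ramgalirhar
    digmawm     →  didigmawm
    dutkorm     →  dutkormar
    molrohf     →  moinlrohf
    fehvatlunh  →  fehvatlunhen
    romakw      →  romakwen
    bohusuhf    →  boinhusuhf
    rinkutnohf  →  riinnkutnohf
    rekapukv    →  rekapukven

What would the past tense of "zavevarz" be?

zavevarzar

"zavevarz" has second-to-last letter 'r'. The stems whose second-to-last letter is 'r' (ramgalirh → ramgalirhar, dutkorm → dutkormar, sosirh → sosirhar) add -ar.
The other patterns: stems whose second-to-last letter is 'h' insert -in- after the first vowel; stems whose second-to-last letter is 'w' repeat the first consonant+vowel as a prefix; stems whose second-to-last letter is 'k' or 'n' add -en.
So zavevarz → zavevarzar.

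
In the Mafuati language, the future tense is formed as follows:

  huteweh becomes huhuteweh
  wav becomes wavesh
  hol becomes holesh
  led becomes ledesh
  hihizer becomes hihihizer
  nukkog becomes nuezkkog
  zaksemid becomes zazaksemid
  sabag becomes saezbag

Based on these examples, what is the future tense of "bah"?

bahesh

"bah" has 1 vowel. The stems with 1 vowel (hol → holesh, led → ledesh, wav → wavesh) add -esh.
The other patterns: stems with 2 vowels insert -ez- after the first vowel; stems with 3 vowels repeat the first consonant+vowel as a prefix.
So bah → bahesh.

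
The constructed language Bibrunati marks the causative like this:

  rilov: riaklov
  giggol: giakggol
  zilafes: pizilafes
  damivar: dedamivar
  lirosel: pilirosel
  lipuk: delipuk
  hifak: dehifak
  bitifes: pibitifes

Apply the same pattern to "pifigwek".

giggol and lirosel both end in -l yet inflect differently (giakggol, pilirosel), so the final letter is not what conditions the rule; the last vowel is.
"pifigwek" has last vowel 'e'. The stems whose last vowel is 'e' (lirosel → pilirosel, zilafes → pizilafes, bitifes → pibitifes) add the prefix pi-.
So pifigwek → pipifigwek.

pipifigwek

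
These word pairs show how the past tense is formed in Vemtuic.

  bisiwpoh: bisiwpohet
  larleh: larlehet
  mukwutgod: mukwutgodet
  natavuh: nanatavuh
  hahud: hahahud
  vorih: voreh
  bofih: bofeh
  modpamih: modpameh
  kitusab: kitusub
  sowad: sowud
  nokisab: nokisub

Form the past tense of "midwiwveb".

"midwiwveb" has last vowel 'e'. The one such stem in the data (larleh → larlehet) adds -et, so the same rule applies.
The other patterns: stems whose last vowel is 'u' repeat the first consonant+vowel as a prefix; stems whose last vowel is 'i' change the last vowel to 'e'; stems whose last vowel is 'a' change the last vowel to 'u'.
So midwiwveb → midwiwvebet.

midwiwvebet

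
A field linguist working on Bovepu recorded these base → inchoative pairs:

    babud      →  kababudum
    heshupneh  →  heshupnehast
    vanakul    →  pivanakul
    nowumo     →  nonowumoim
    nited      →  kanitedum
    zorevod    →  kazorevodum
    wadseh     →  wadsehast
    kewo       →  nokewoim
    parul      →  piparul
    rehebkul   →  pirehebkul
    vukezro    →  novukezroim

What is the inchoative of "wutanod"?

zorevod and nowumo both have last vowel 'o' yet inflect differently (kazorevodum, nonowumoim), so the last vowel is not what conditions the rule; the final letter is.
"wutanod" ends in -d. The stems ending in -d (babud → kababudum, nited → kanitedum, zorevod → kazorevodum) add ka- … -um around the stem.
The other patterns: stems ending in -o add no- … -im around the stem; stems ending in -l add the prefix pi-; stems ending in -h add -ast.
So wutanod → kawutanodum.

kawutanodum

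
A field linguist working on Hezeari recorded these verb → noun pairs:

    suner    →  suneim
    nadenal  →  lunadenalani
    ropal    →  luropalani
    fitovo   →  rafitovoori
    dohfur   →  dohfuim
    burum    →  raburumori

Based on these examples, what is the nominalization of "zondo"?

"zondo" ends in -o. The one such stem in the data (fitovo → rafitovoori) adds ra- … -ori around the stem, so the same rule applies.
The other patterns: stems ending in -l add lu- … -ani around the stem; stems ending in -r drop the final letter and add -im.
So zondo → razondoori.

razondoori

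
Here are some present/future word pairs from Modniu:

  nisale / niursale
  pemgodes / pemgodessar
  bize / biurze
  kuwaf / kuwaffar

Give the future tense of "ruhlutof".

ruhlutoffar

pemgodes and bize both have last vowel 'e' yet inflect differently (pemgodessar, biurze), so the last vowel is not what conditions the rule; whether the stem ends in a vowel or a consonant is.
"ruhlutof" ends in a consonant. The stems ending in a consonant (kuwaf → kuwaffar, pemgodes → pemgodessar) double the final consonant and add -ar.
So ruhlutof → ruhlutoffar.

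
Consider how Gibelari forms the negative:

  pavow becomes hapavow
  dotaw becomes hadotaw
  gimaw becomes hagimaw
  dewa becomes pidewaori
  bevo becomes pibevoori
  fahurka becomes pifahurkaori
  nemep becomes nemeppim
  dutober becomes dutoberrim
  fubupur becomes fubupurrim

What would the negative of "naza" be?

dotaw and dewa both have last vowel 'a' yet inflect differently (hadotaw, pidewaori), so the last vowel is not what conditions the rule; the final letter is.
"naza" ends in -a. The stems ending in -a (dewa → pidewaori, fahurka → pifahurkaori) add pi- … -ori around the stem.
The other patterns: stems ending in -w add the prefix ha-; stems ending in -p or -r double the final consonant and add -im.
So naza → pinazaori.

pinazaori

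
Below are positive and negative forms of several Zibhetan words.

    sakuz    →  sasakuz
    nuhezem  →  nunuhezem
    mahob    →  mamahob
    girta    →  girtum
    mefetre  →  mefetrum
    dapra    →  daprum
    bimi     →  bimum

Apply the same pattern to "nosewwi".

nuhezem and mefetre both have last vowel 'e' yet inflect differently (nunuhezem, mefetrum), so the last vowel is not what conditions the rule; whether the stem ends in a vowel or a consonant is.
"nosewwi" ends in a vowel. The stems ending in a vowel (girta → girtum, mefetre → mefetrum, dapra → daprum) drop the final letter and add -um.
The other pattern: stems ending in a consonant repeat the first consonant+vowel as a prefix.
So nosewwi → nosewwum.

nosewwum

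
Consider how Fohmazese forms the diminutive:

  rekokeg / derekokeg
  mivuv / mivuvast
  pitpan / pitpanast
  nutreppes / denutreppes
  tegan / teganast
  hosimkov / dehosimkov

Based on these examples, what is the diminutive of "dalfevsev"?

mivuv and hosimkov both end in -v yet inflect differently (mivuvast, dehosimkov), so the final letter is not what conditions the rule; the number of vowels is.
"dalfevsev" has 3 vowels. The stems with 3 vowels (hosimkov → dehosimkov, nutreppes → denutreppes, rekokeg → derekokeg) add the prefix de-.
The other pattern: stems with 2 vowels add -ast.
So dalfevsev → dedalfevsev.

dedalfevsev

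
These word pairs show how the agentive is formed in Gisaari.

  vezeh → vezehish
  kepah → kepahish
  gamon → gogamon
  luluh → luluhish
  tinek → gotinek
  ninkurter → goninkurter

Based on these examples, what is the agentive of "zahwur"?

gozahwur

"zahwur" ends in -r. The one such stem in the data (ninkurter → goninkurter) adds the prefix go-, so the same rule applies.
So zahwur → gozahwur.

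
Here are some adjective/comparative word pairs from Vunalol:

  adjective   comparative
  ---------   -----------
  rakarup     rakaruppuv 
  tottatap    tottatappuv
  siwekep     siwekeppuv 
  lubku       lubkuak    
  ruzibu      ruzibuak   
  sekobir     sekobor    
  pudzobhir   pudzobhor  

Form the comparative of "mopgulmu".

mopgulmuak

rakarup and lubku both have last vowel 'u' yet inflect differently (rakaruppuv, lubkuak), so the last vowel is not what conditions the rule; the final letter is.
"mopgulmu" ends in -u. The stems ending in -u (lubku → lubkuak, ruzibu → ruzibuak) add -ak.
So mopgulmu → mopgulmuak.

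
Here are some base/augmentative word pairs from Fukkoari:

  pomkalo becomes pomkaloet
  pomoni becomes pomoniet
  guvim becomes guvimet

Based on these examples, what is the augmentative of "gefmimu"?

gefmimuet

Every pair shown (pomkalo → pomkaloet, pomoni → pomoniet, guvim → guvimet) follows the same rule: add -et.
So gefmimu → gefmimuet.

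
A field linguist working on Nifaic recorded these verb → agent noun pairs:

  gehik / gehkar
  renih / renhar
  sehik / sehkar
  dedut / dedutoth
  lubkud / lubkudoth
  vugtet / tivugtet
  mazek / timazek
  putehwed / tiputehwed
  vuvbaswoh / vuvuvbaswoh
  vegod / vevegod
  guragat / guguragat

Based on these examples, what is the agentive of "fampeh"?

tifampeh

dedut and vugtet both end in -t yet inflect differently (dedutoth, tivugtet), so the final letter is not what conditions the rule; the last vowel is.
"fampeh" has last vowel 'e'. The stems whose last vowel is 'e' (vugtet → tivugtet, mazek → timazek, putehwed → tiputehwed) add the prefix ti-.
The other patterns: stems whose last vowel is 'i' delete the last vowel and add -ar; stems whose last vowel is 'u' add -oth; stems whose last vowel is 'a' or 'o' repeat the first consonant+vowel as a prefix.
So fampeh → tifampeh.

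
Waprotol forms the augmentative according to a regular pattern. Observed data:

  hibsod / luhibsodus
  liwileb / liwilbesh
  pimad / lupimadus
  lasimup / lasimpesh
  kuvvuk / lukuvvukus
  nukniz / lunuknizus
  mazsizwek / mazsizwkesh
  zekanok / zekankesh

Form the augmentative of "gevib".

lugevibus

kuvvuk and zekanok both end in -k yet inflect differently (lukuvvukus, zekankesh), so the final letter is not what conditions the rule; the number of vowels is.
"gevib" has 2 vowels. The stems with 2 vowels (kuvvuk → lukuvvukus, nukniz → lunuknizus, hibsod → luhibsodus) add lu- … -us around the stem.
So gevib → lugevibus.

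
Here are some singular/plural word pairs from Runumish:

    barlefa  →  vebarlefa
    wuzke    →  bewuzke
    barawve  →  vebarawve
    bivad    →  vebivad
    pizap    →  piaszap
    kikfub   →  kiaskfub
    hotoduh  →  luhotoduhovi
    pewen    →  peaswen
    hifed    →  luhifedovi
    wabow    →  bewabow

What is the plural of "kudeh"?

kuasdeh

wuzke and barawve both end in -e yet inflect differently (bewuzke, vebarawve), so the final letter is not what conditions the rule; the first letter is.
"kudeh" begins with k-. The one such stem in the data (kikfub → kiaskfub) inserts -as- after the first vowel (as do pizap, pewen), so the same rule applies.
So kudeh → kuasdeh.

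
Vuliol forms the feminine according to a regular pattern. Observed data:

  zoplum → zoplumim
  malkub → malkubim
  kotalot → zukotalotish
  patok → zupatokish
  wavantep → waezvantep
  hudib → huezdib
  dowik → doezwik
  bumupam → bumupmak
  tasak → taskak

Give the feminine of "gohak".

"gohak" has last vowel 'a'. The stems whose last vowel is 'a' (bumupam → bumupmak, tasak → taskak) delete the last vowel and add -ak.
The other patterns: stems whose last vowel is 'u' add -im; stems whose last vowel is 'o' add zu- … -ish around the stem; stems whose last vowel is 'e' or 'i' insert -ez- after the first vowel.
So gohak → gohkak.

gohkak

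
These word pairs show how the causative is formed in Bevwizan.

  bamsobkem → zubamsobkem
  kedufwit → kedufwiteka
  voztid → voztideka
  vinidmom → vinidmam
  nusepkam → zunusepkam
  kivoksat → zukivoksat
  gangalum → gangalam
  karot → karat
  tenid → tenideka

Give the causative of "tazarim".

kivoksat and kedufwit both end in -t yet inflect differently (zukivoksat, kedufwiteka), so the final letter is not what conditions the rule; the last vowel is.
"tazarim" has last vowel 'i'. The stems whose last vowel is 'i' (voztid → voztideka, kedufwit → kedufwiteka, tenid → tenideka) add -eka.
So tazarim → tazarimeka.

tazarimeka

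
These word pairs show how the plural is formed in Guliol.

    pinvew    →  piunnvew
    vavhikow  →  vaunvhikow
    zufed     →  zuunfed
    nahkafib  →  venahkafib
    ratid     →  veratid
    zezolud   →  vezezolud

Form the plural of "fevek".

"fevek" has last vowel 'e'. The stems whose last vowel is 'e' (pinvew → piunnvew, zufed → zuunfed) insert -un- after the first vowel.
So fevek → feunvek.

feunvek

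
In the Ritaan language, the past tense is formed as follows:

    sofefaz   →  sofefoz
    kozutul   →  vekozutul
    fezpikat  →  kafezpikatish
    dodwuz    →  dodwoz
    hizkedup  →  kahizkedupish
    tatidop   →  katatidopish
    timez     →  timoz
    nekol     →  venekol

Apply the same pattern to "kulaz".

kuloz

"kulaz" ends in -z. The stems ending in -z (timez → timoz, sofefaz → sofefoz, dodwuz → dodwoz) change the last vowel to 'o'.
The other patterns: stems ending in -l add the prefix ve-; stems ending in -p or -t add ka- … -ish around the stem.
So kulaz → kuloz.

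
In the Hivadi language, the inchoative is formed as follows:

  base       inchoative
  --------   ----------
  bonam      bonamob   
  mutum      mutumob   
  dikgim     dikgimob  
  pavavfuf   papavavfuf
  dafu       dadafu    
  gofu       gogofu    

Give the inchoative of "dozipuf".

mutum and dafu both have last vowel 'u' yet inflect differently (mutumob, dadafu), so the last vowel is not what conditions the rule; the final letter is.
"dozipuf" ends in -f. The one such stem in the data (pavavfuf → papavavfuf) repeats the first consonant+vowel as a prefix (as do dafu, gofu), so the same rule applies.
So dozipuf → dodozipuf.

dodozipuf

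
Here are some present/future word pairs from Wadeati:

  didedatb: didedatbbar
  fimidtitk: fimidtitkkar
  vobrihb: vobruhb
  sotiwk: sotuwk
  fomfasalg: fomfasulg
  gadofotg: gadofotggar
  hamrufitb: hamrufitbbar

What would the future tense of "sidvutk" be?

sidvutkkar

fimidtitk and sotiwk both end in -k yet inflect differently (fimidtitkkar, sotuwk), so the final letter is not what conditions the rule; the second-to-last letter is.
"sidvutk" has second-to-last letter 't'. The stems whose second-to-last letter is 't' (gadofotg → gadofotggar, didedatb → didedatbbar, fimidtitk → fimidtitkkar) double the final consonant and add -ar.
So sidvutk → sidvutkkar.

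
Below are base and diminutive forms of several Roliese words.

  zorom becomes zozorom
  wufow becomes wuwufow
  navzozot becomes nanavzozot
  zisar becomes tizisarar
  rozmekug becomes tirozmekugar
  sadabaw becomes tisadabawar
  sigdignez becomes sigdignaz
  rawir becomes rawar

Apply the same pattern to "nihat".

"nihat" has last vowel 'a'. The stems whose last vowel is 'a' (zisar → tizisarar, sadabaw → tisadabawar) add ti- … -ar around the stem.
The other patterns: stems whose last vowel is 'o' repeat the first consonant+vowel as a prefix; stems whose last vowel is 'e' or 'i' change the last vowel to 'a'.
So nihat → tinihatar.

tinihatar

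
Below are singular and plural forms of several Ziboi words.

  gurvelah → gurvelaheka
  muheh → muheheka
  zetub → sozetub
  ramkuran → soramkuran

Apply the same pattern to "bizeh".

gurvelah and ramkuran both have last vowel 'a' yet inflect differently (gurvelaheka, soramkuran), so the last vowel is not what conditions the rule; the final letter is.
"bizeh" ends in -h. The stems ending in -h (gurvelah → gurvelaheka, muheh → muheheka) add -eka.
So bizeh → bizeheka.

bizeheka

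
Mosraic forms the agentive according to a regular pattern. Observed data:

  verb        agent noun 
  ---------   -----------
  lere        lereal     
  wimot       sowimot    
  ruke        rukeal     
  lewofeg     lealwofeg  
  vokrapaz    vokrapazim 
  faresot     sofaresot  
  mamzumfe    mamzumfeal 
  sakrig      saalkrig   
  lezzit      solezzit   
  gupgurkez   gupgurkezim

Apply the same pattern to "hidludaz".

hidludazim

lezzit and sakrig both have last vowel 'i' yet inflect differently (solezzit, saalkrig), so the last vowel is not what conditions the rule; the final letter is.
"hidludaz" ends in -z. The stems ending in -z (gupgurkez → gupgurkezim, vokrapaz → vokrapazim) add -im.
So hidludaz → hidludazim.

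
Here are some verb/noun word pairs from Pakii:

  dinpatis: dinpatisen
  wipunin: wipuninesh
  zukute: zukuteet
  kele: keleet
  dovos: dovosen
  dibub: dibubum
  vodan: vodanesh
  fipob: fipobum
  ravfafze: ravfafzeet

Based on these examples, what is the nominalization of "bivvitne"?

wipunin and dinpatis both have last vowel 'i' yet inflect differently (wipuninesh, dinpatisen), so the last vowel is not what conditions the rule; the final letter is.
"bivvitne" ends in -e. The stems ending in -e (ravfafze → ravfafzeet, kele → keleet, zukute → zukuteet) add -et.
So bivvitne → bivvitneet.

bivvitneet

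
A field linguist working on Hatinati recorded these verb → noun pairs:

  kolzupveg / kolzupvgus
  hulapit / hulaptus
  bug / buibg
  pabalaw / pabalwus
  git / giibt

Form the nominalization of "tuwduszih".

tuwduszhus

git and hulapit both end in -t yet inflect differently (giibt, hulaptus), so the final letter is not what conditions the rule; the number of vowels is.
"tuwduszih" has 3 vowels. The stems with 3 vowels (pabalaw → pabalwus, hulapit → hulaptus, kolzupveg → kolzupvgus) delete the last vowel and add -us.
The other pattern: stems with 1 vowel insert -ib- after the first vowel.
So tuwduszih → tuwduszhus.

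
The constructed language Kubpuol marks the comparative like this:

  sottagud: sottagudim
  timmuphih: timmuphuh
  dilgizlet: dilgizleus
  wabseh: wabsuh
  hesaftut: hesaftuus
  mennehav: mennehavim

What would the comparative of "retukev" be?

wabseh and dilgizlet both have last vowel 'e' yet inflect differently (wabsuh, dilgizleus), so the last vowel is not what conditions the rule; the final letter is.
"retukev" ends in -v. The one such stem in the data (mennehav → mennehavim) adds -im, so the same rule applies.
So retukev → retukevim.

retukevim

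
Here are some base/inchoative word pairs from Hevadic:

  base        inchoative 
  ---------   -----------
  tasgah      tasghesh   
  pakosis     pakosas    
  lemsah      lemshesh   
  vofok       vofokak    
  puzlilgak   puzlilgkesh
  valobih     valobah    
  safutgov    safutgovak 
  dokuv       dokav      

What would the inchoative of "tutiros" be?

tutirosak

vofok and puzlilgak both end in -k yet inflect differently (vofokak, puzlilgkesh), so the final letter is not what conditions the rule; the last vowel is.
"tutiros" has last vowel 'o'. The stems whose last vowel is 'o' (vofok → vofokak, safutgov → safutgovak) add -ak.
The other patterns: stems whose last vowel is 'a' delete the last vowel and add -esh; stems whose last vowel is 'i' or 'u' change the last vowel to 'a'.
So tutiros → tutirosak.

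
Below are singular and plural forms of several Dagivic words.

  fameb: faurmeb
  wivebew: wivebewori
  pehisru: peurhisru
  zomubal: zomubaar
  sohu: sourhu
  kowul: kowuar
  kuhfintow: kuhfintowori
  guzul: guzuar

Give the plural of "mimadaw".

mimadawori

guzul and pehisru both have last vowel 'u' yet inflect differently (guzuar, peurhisru), so the last vowel is not what conditions the rule; the final letter is.
"mimadaw" ends in -w. The stems ending in -w (wivebew → wivebewori, kuhfintow → kuhfintowori) add -ori.
The other patterns: stems ending in -l drop the final letter and add -ar; stems ending in -b or -u insert -ur- after the first vowel.
So mimadaw → mimadawori.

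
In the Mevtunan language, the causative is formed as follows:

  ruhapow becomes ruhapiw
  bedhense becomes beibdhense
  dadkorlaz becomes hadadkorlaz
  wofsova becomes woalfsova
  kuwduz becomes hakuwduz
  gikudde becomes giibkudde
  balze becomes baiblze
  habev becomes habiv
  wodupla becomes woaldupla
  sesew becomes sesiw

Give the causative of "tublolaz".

hatublolaz

dadkorlaz and wofsova both have last vowel 'a' yet inflect differently (hadadkorlaz, woalfsova), so the last vowel is not what conditions the rule; the final letter is.
"tublolaz" ends in -z. The stems ending in -z (dadkorlaz → hadadkorlaz, kuwduz → hakuwduz) add the prefix ha-.
So tublolaz → hatublolaz.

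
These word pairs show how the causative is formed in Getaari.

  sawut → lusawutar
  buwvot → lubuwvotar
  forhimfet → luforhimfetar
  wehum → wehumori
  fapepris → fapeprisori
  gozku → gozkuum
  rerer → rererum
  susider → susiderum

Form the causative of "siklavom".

"siklavom" ends in -m. The one such stem in the data (wehum → wehumori) adds -ori, so the same rule applies.
So siklavom → siklavomori.

siklavomori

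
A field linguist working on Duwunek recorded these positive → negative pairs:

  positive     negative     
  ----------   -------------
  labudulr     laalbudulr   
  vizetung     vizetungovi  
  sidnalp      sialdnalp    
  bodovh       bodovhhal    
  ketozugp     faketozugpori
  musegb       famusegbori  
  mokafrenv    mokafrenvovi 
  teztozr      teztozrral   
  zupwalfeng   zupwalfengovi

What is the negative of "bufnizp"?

ketozugp and sidnalp both end in -p yet inflect differently (faketozugpori, sialdnalp), so the final letter is not what conditions the rule; the second-to-last letter is.
"bufnizp" has second-to-last letter 'z'. The one such stem in the data (teztozr → teztozrral) doubles the final consonant and adds -al (as does bodovh), so the same rule applies.
The other patterns: stems whose second-to-last letter is 'g' add fa- … -ori around the stem; stems whose second-to-last letter is 'l' insert -al- after the first vowel; stems whose second-to-last letter is 'n' add -ovi.
So bufnizp → bufnizppal.

bufnizppal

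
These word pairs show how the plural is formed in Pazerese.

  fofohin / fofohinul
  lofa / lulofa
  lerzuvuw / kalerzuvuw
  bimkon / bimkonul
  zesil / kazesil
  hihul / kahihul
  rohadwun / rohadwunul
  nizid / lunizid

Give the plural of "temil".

katemil

"temil" ends in -l. The stems ending in -l (zesil → kazesil, hihul → kahihul) add the prefix ka-.
The other patterns: stems ending in -n add -ul; stems ending in -a or -d add the prefix lu-.
So temil → katemil.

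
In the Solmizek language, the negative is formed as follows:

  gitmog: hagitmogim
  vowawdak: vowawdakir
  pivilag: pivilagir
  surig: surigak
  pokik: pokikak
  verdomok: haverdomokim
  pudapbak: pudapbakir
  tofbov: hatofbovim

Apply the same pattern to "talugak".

talugakir

verdomok and pudapbak both end in -k yet inflect differently (haverdomokim, pudapbakir), so the final letter is not what conditions the rule; the last vowel is.
"talugak" has last vowel 'a'. The stems whose last vowel is 'a' (pudapbak → pudapbakir, vowawdak → vowawdakir, pivilag → pivilagir) add -ir.
So talugak → talugakir.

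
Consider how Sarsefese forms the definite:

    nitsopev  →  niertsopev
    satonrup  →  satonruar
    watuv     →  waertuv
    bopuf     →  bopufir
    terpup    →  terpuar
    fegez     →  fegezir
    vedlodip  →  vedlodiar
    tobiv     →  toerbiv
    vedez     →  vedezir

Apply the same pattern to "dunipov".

duernipov

vedlodip and tobiv both have last vowel 'i' yet inflect differently (vedlodiar, toerbiv), so the last vowel is not what conditions the rule; the final letter is.
"dunipov" ends in -v. The stems ending in -v (tobiv → toerbiv, nitsopev → niertsopev, watuv → waertuv) insert -er- after the first vowel.
So dunipov → duernipov.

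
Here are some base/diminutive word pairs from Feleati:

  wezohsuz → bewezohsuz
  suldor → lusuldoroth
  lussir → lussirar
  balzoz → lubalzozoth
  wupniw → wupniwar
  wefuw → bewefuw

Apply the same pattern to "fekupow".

lufekupowoth

"fekupow" has last vowel 'o'. The stems whose last vowel is 'o' (suldor → lusuldoroth, balzoz → lubalzozoth) add lu- … -oth around the stem.
So fekupow → lufekupowoth.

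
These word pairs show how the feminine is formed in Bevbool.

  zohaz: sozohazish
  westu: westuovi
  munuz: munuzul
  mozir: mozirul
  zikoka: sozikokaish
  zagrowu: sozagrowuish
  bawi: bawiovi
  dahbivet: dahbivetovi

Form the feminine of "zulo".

sozuloish

zohaz and munuz both end in -z yet inflect differently (sozohazish, munuzul), so the final letter is not what conditions the rule; the first letter is.
"zulo" begins with z-. The stems beginning with z- (zikoka → sozikokaish, zagrowu → sozagrowuish, zohaz → sozohazish) add so- … -ish around the stem.
So zulo → sozuloish.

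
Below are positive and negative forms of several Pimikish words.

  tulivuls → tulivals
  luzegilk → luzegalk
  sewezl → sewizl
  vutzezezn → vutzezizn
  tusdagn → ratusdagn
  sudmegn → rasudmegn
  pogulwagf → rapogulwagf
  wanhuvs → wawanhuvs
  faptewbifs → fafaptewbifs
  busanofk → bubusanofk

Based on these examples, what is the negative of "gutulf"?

gutalf

vutzezezn and tusdagn both end in -n yet inflect differently (vutzezizn, ratusdagn), so the final letter is not what conditions the rule; the second-to-last letter is.
"gutulf" has second-to-last letter 'l'. The stems whose second-to-last letter is 'l' (tulivuls → tulivals, luzegilk → luzegalk) change the last vowel to 'a'.
The other patterns: stems whose second-to-last letter is 'z' change the last vowel to 'i'; stems whose second-to-last letter is 'g' add the prefix ra-; stems whose second-to-last letter is 'f' or 'v' repeat the first consonant+vowel as a prefix.
So gutulf → gutalf.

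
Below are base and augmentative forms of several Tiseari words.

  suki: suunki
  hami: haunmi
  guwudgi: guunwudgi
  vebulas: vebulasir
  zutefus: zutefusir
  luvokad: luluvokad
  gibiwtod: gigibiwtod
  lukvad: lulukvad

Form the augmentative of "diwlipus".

vebulas and luvokad both have last vowel 'a' yet inflect differently (vebulasir, luluvokad), so the last vowel is not what conditions the rule; the final letter is.
"diwlipus" ends in -s. The stems ending in -s (vebulas → vebulasir, zutefus → zutefusir) add -ir.
So diwlipus → diwlipusir.

diwlipusir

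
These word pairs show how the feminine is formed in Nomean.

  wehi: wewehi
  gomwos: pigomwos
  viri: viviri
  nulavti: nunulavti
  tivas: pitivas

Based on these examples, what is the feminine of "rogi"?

"rogi" ends in -i. The stems ending in -i (viri → viviri, wehi → wewehi, nulavti → nunulavti) repeat the first consonant+vowel as a prefix.
The other pattern: stems ending in -s add the prefix pi-.
So rogi → rorogi.

rorogi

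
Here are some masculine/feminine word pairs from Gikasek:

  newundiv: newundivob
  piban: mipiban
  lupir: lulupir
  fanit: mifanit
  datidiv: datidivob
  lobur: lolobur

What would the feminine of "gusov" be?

gusovob

"gusov" ends in -v. The stems ending in -v (newundiv → newundivob, datidiv → datidivob) add -ob.
So gusov → gusovob.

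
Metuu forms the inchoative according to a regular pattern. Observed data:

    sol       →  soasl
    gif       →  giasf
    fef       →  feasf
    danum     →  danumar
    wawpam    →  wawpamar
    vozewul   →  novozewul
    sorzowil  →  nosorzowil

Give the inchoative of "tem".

sol and vozewul both end in -l yet inflect differently (soasl, novozewul), so the final letter is not what conditions the rule; the number of vowels is.
"tem" has 1 vowel. The stems with 1 vowel (sol → soasl, gif → giasf, fef → feasf) insert -as- after the first vowel.
The other patterns: stems with 2 vowels add -ar; stems with 3 vowels add the prefix no-.
So tem → teasm.

teasm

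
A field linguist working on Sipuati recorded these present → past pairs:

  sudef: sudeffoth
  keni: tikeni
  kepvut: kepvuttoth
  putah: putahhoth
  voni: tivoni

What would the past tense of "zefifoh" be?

zefifohhoth

"zefifoh" ends in a consonant. The stems ending in a consonant (putah → putahhoth, sudef → sudeffoth, kepvut → kepvuttoth) double the final consonant and add -oth.
The other pattern: stems ending in a vowel add the prefix ti-.
So zefifoh → zefifohhoth.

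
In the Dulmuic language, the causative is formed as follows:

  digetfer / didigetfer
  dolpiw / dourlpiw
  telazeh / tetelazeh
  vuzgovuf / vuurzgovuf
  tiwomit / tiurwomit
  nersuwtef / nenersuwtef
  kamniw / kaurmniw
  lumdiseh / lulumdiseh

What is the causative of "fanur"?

faurnur

"fanur" has last vowel 'u'. The one such stem in the data (vuzgovuf → vuurzgovuf) inserts -ur- after the first vowel (as do kamniw, dolpiw), so the same rule applies.
So fanur → faurnur.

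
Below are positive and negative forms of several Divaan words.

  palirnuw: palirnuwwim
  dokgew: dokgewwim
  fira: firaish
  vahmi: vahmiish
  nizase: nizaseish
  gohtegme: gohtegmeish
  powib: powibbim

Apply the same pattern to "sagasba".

vahmi and powib both have last vowel 'i' yet inflect differently (vahmiish, powibbim), so the last vowel is not what conditions the rule; whether the stem ends in a vowel or a consonant is.
"sagasba" ends in a vowel. The stems ending in a vowel (gohtegme → gohtegmeish, fira → firaish, vahmi → vahmiish) add -ish.
The other pattern: stems ending in a consonant double the final consonant and add -im.
So sagasba → sagasbaish.

sagasbaish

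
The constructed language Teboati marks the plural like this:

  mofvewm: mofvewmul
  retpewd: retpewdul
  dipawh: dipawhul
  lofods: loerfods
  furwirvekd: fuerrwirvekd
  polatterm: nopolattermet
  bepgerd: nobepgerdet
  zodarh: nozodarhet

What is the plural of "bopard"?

nobopardet

retpewd and furwirvekd both end in -d yet inflect differently (retpewdul, fuerrwirvekd), so the final letter is not what conditions the rule; the second-to-last letter is.
"bopard" has second-to-last letter 'r'. The stems whose second-to-last letter is 'r' (polatterm → nopolattermet, bepgerd → nobepgerdet, zodarh → nozodarhet) add no- … -et around the stem.
So bopard → nobopardet.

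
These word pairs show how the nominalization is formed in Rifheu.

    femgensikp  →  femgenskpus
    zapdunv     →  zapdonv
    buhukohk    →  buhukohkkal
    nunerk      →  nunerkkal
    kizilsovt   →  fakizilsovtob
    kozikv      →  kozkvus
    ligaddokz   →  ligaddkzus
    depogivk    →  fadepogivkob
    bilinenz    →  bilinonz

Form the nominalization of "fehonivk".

bilinenz and ligaddokz both end in -z yet inflect differently (bilinonz, ligaddkzus), so the final letter is not what conditions the rule; the second-to-last letter is.
"fehonivk" has second-to-last letter 'v'. The stems whose second-to-last letter is 'v' (kizilsovt → fakizilsovtob, depogivk → fadepogivkob) add fa- … -ob around the stem.
The other patterns: stems whose second-to-last letter is 'n' change the last vowel to 'o'; stems whose second-to-last letter is 'k' delete the last vowel and add -us; stems whose second-to-last letter is 'h' or 'r' double the final consonant and add -al.
So fehonivk → fafehonivkob.

fafehonivkob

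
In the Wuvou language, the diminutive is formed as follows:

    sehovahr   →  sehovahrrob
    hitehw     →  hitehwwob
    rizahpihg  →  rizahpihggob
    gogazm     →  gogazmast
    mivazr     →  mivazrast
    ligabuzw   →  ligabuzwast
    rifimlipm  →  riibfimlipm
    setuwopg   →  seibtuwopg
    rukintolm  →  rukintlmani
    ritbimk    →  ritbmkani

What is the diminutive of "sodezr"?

sodezrast

sehovahr and mivazr both end in -r yet inflect differently (sehovahrrob, mivazrast), so the final letter is not what conditions the rule; the second-to-last letter is.
"sodezr" has second-to-last letter 'z'. The stems whose second-to-last letter is 'z' (gogazm → gogazmast, mivazr → mivazrast, ligabuzw → ligabuzwast) add -ast.
The other patterns: stems whose second-to-last letter is 'h' double the final consonant and add -ob; stems whose second-to-last letter is 'p' insert -ib- after the first vowel; stems whose second-to-last letter is 'l' or 'm' delete the last vowel and add -ani.
So sodezr → sodezrast.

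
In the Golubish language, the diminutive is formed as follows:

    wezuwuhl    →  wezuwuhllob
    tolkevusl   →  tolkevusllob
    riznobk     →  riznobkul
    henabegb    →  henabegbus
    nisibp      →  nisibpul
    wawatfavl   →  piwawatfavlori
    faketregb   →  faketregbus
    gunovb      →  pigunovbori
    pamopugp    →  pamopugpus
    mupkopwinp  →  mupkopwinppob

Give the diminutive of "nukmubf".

nukmubful

"nukmubf" has second-to-last letter 'b'. The stems whose second-to-last letter is 'b' (riznobk → riznobkul, nisibp → nisibpul) add -ul.
So nukmubf → nukmubful.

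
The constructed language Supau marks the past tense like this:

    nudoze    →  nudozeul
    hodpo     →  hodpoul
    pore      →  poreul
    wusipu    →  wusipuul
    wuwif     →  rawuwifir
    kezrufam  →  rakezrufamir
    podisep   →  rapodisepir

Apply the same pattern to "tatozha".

tatozhaul

"tatozha" ends in a vowel. The stems ending in a vowel (nudoze → nudozeul, hodpo → hodpoul, pore → poreul) add -ul.
So tatozha → tatozhaul.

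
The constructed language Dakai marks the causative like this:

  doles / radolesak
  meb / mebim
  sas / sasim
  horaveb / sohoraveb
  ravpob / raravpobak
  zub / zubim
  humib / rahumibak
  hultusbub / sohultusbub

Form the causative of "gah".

sas and doles both end in -s yet inflect differently (sasim, radolesak), so the final letter is not what conditions the rule; the number of vowels is.
"gah" has 1 vowel. The stems with 1 vowel (sas → sasim, meb → mebim, zub → zubim) add -im.
The other patterns: stems with 2 vowels add ra- … -ak around the stem; stems with 3 vowels add the prefix so-.
So gah → gahim.

gahim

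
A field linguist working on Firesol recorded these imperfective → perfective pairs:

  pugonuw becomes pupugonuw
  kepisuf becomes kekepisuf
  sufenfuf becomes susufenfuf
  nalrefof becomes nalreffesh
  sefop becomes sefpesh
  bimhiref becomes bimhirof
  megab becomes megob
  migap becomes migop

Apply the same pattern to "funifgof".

kepisuf and nalrefof both end in -f yet inflect differently (kekepisuf, nalreffesh), so the final letter is not what conditions the rule; the last vowel is.
"funifgof" has last vowel 'o'. The stems whose last vowel is 'o' (nalrefof → nalreffesh, sefop → sefpesh) delete the last vowel and add -esh.
The other patterns: stems whose last vowel is 'u' repeat the first consonant+vowel as a prefix; stems whose last vowel is 'a' or 'e' change the last vowel to 'o'.
So funifgof → funifgfesh.

funifgfesh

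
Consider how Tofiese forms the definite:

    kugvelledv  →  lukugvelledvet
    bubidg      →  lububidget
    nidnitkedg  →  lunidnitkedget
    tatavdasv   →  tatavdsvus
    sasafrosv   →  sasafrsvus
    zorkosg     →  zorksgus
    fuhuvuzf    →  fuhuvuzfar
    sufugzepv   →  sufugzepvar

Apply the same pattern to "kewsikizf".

kewsikizfar

kugvelledv and tatavdasv both end in -v yet inflect differently (lukugvelledvet, tatavdsvus), so the final letter is not what conditions the rule; the second-to-last letter is.
"kewsikizf" has second-to-last letter 'z'. The one such stem in the data (fuhuvuzf → fuhuvuzfar) adds -ar, so the same rule applies.
The other patterns: stems whose second-to-last letter is 'd' add lu- … -et around the stem; stems whose second-to-last letter is 's' delete the last vowel and add -us.
So kewsikizf → kewsikizfar.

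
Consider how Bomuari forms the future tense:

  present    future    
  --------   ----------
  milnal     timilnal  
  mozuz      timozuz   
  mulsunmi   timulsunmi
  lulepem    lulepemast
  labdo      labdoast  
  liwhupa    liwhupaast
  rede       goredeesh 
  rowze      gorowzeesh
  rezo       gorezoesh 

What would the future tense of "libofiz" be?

labdo and rezo both end in -o yet inflect differently (labdoast, gorezoesh), so the final letter is not what conditions the rule; the first letter is.
"libofiz" begins with l-. The stems beginning with l- (lulepem → lulepemast, labdo → labdoast, liwhupa → liwhupaast) add -ast.
The other patterns: stems beginning with m- add the prefix ti-; stems beginning with r- add go- … -esh around the stem.
So libofiz → libofizast.

libofizast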